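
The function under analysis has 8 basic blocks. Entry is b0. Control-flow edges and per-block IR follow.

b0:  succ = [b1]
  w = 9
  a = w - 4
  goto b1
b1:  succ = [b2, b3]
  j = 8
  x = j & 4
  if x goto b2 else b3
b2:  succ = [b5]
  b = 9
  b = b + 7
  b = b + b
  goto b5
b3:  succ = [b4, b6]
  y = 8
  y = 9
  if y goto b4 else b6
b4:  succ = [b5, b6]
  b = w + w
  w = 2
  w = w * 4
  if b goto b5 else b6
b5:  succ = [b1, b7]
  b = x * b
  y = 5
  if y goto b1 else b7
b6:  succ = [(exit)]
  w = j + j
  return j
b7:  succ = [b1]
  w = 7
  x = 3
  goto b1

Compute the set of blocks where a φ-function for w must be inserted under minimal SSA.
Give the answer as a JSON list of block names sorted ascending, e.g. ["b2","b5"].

Answer: ["b1", "b5", "b6"]

Working:
idom tree: b1←b0 b2←b1 b3←b1 b4←b3 b5←b1 b6←b3 b7←b5
Dom at joins:
  b1: preds {b0,b5,b7}: {b0} ∩ {b0,b1,b5} ∩ {b0,b1,b5,b7} = {b0}; idom=b0
  b5: preds {b2,b4}: {b0,b1,b2} ∩ {b0,b1,b3,b4} = {b0,b1}; idom=b1
  b6: preds {b3,b4}: {b0,b1,b3} ∩ {b0,b1,b3,b4} = {b0,b1,b3}; idom=b3

DF derivation:
  b1←b0: walk · to b0
  b1←b5: walk b5→b1 to b0
  b1←b7: walk b7→b5→b1 to b0
  b5←b2: walk b2 to b1
  b5←b4: walk b4→b3 to b1
  b6←b3: walk · to b3
  b6←b4: walk b4 to b3
  DF(b0)=∅
  DF(b1)={b1}
  DF(b2)={b5}
  DF(b3)={b5}
  DF(b4)={b5,b6}
  DF(b5)={b1}
  DF(b6)=∅
  DF(b7)={b1}

φ for w: defs {b0,b4,b6,b7}
  DF⁺ = {b1,b5,b6}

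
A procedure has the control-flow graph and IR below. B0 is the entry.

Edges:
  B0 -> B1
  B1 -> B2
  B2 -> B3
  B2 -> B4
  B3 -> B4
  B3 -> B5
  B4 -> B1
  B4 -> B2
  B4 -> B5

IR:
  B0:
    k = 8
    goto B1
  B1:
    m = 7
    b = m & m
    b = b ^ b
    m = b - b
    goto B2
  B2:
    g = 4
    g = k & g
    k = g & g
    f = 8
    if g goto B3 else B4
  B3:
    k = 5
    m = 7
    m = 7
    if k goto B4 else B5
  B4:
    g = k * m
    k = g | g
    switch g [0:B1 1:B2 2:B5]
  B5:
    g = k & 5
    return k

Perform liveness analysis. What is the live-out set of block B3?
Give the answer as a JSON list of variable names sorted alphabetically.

Per-block:
  B0 def {k} use ∅
  B1 def {b,m} use ∅
  B2 def {f,g,k} use {k}
  B3 def {k,m} use ∅
  B4 def {g,k} use {k,m}
  B5 def {g} use {k}

Backward fixpoint:
  B0: in=∅ out={k}
  B1: in={k} out={k,m}
  B2: in={k,m} out={k,m}
  B3: in=∅ out={k,m}
  B4: in={k,m} out={k,m}
  B5: in={k} out=∅

live-out(B3) = ["k", "m"]

Answer: ["k", "m"]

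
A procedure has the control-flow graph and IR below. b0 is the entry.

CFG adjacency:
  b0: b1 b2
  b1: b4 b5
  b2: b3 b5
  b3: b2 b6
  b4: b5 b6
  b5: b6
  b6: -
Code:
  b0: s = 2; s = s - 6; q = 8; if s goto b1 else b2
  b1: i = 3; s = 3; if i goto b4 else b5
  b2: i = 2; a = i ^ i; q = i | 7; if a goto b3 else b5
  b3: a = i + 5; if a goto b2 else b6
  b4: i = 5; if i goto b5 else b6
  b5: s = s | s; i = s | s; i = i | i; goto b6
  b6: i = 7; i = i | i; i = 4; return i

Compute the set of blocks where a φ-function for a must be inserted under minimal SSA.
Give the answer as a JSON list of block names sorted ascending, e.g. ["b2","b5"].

idom tree: b1←b0 b2←b0 b3←b2 b4←b1 b5←b0 b6←b0
Join-block Dom:
  b2: preds {b0,b3}: {b0} ∩ {b0,b2,b3} = {b0}; idom=b0
  b5: preds {b1,b2,b4}: {b0,b1} ∩ {b0,b2} ∩ {b0,b1,b4} = {b0}; idom=b0
  b6: preds {b3,b4,b5}: {b0,b2,b3} ∩ {b0,b1,b4} ∩ {b0,b5} = {b0}; idom=b0

Frontier:
  join b2 pred b0: · stop@b0
  join b2 pred b3: b3→b2 stop@b0
  join b5 pred b1: b1 stop@b0
  join b5 pred b2: b2 stop@b0
  join b5 pred b4: b4→b1 stop@b0
  join b6 pred b3: b3→b2 stop@b0
  join b6 pred b4: b4→b1 stop@b0
  join b6 pred b5: b5 stop@b0
  b0 → ∅
  b1 → {b5,b6}
  b2 → {b2,b5,b6}
  b3 → {b2,b6}
  b4 → {b5,b6}
  b5 → {b6}
  b6 → ∅

φ for a: defs {b2,b3}
  DF⁺ = {b2,b5,b6}

Answer: ["b2", "b5", "b6"]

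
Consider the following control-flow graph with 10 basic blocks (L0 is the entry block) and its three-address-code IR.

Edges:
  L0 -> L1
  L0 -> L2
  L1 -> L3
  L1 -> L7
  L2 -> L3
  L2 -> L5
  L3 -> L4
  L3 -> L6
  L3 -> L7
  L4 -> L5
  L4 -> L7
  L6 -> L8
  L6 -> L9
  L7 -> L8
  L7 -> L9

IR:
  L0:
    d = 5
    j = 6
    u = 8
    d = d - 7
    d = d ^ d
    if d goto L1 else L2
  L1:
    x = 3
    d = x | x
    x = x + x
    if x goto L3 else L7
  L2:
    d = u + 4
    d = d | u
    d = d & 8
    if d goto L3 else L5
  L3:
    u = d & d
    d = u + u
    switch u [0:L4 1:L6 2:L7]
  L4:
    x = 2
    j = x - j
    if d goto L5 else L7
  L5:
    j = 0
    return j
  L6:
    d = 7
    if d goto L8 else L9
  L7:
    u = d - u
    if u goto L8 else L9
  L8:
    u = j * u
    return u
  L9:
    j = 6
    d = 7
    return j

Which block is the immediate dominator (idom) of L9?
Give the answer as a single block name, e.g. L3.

Answer: L0

Derivation:
idom tree: L1←L0 L2←L0 L3←L0 L4←L3 L5←L0 L6←L3 L7←L0 L8←L0 L9←L0
Join-block Dom:
  L3: preds {L1,L2}: {L0,L1} ∩ {L0,L2} = {L0}; idom=L0
  L5: preds {L2,L4}: {L0,L2} ∩ {L0,L3,L4} = {L0}; idom=L0
  L7: preds {L1,L3,L4}: {L0,L1} ∩ {L0,L3} ∩ {L0,L3,L4} = {L0}; idom=L0
  L8: preds {L6,L7}: {L0,L3,L6} ∩ {L0,L7} = {L0}; idom=L0
  L9: preds {L6,L7}: {L0,L3,L6} ∩ {L0,L7} = {L0}; idom=L0

idom(L9) = L0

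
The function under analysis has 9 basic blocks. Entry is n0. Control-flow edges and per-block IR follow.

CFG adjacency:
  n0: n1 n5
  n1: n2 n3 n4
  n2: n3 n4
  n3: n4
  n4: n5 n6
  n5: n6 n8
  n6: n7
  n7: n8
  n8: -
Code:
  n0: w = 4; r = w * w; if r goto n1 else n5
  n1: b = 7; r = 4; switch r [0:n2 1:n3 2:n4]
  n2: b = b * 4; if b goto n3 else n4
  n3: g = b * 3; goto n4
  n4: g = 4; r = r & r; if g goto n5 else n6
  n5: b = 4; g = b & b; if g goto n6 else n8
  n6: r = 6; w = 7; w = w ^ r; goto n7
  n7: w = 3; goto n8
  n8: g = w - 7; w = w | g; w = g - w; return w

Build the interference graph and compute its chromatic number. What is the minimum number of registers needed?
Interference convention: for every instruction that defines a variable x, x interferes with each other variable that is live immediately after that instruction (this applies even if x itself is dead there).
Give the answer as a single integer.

Answer: 3

Analysis:
Block summaries:
  n0: def={r,w} ue=∅
  n1: def={b,r} ue=∅
  n2: def={b} ue={b}
  n3: def={g} ue={b}
  n4: def={g,r} ue={r}
  n5: def={b,g} ue=∅
  n6: def={r,w} ue=∅
  n7: def={w} ue=∅
  n8: def={g,w} ue={w}

Live sets:
  n0: in=∅ out={w}
  n1: in={w} out={b,r,w}
  n2: in={b,r,w} out={b,r,w}
  n3: in={b,r,w} out={r,w}
  n4: in={r,w} out={w}
  n5: in={w} out={w}
  n6: in=∅ out=∅
  n7: in=∅ out={w}
  n8: in={w} out=∅

Interference:
  b: {r,w}
  g: {r,w}
  r: {b,g,w}
  w: {b,g,r}

Registers:
  lower bound: {b,r,w} mutually conflict ⇒ χ ≥ 3
  3-colouring: r0={r}  r1={w}  r2={b,g}
  χ = 3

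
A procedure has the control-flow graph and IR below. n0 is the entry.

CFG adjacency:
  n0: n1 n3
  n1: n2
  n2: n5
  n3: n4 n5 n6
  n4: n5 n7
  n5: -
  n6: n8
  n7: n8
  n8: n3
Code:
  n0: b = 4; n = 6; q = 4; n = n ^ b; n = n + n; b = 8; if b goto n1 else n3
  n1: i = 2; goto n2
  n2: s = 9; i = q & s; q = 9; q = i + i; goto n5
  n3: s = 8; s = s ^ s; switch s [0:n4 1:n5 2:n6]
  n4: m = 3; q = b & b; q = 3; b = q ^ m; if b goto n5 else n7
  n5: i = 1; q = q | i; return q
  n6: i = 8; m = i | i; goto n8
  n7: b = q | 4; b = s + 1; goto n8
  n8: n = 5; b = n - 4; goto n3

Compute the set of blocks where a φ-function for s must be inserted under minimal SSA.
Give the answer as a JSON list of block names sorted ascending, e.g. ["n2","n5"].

idom tree: n1←n0 n2←n1 n3←n0 n4←n3 n5←n0 n6←n3 n7←n4 n8←n3
Join-block Dom:
  n3: preds {n0,n8}: {n0} ∩ {n0,n3,n8} = {n0}; idom=n0
  n5: preds {n2,n3,n4}: {n0,n1,n2} ∩ {n0,n3} ∩ {n0,n3,n4} = {n0}; idom=n0
  n8: preds {n6,n7}: {n0,n3,n6} ∩ {n0,n3,n4,n7} = {n0,n3}; idom=n3

DF derivation:
  join n3 pred n0: · stop@n0
  join n3 pred n8: n8→n3 stop@n0
  join n5 pred n2: n2→n1 stop@n0
  join n5 pred n3: n3 stop@n0
  join n5 pred n4: n4→n3 stop@n0
  join n8 pred n6: n6 stop@n3
  join n8 pred n7: n7→n4 stop@n3
  n0 → ∅
  n1 → {n5}
  n2 → {n5}
  n3 → {n3,n5}
  n4 → {n5,n8}
  n5 → ∅
  n6 → {n8}
  n7 → {n8}
  n8 → {n3}

φ for s: defs {n2,n3}
  DF⁺ = {n3,n5}

Answer: ["n3", "n5"]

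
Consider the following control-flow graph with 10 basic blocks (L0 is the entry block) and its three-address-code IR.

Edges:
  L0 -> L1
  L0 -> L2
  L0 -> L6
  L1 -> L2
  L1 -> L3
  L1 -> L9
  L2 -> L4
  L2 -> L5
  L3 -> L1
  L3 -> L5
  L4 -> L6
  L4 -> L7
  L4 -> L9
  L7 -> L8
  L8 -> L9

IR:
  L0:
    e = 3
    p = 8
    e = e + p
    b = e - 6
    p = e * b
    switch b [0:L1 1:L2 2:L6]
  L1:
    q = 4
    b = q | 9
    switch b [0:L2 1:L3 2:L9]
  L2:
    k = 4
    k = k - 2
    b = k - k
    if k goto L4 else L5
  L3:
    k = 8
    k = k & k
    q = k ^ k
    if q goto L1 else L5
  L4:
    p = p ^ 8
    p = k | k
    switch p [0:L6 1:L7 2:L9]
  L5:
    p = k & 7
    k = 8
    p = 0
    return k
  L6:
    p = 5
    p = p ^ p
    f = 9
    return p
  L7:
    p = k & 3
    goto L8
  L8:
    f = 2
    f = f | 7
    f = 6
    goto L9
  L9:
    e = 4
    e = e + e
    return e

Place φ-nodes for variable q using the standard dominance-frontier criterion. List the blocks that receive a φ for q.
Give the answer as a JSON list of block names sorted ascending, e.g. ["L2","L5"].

idom tree: L1←L0 L2←L0 L3←L1 L4←L2 L5←L0 L6←L0 L7←L4 L8←L7 L9←L0
Dom∩ at merges:
  L1: preds {L0,L3}: {L0} ∩ {L0,L1,L3} = {L0}; idom=L0
  L2: preds {L0,L1}: {L0} ∩ {L0,L1} = {L0}; idom=L0
  L5: preds {L2,L3}: {L0,L2} ∩ {L0,L1,L3} = {L0}; idom=L0
  L6: preds {L0,L4}: {L0} ∩ {L0,L2,L4} = {L0}; idom=L0
  L9: preds {L1,L4,L8}: {L0,L1} ∩ {L0,L2,L4} ∩ {L0,L2,L4,L7,L8} = {L0}; idom=L0

DF derivation:
  join L1 pred L0: · stop@L0
  join L1 pred L3: L3→L1 stop@L0
  join L2 pred L0: · stop@L0
  join L2 pred L1: L1 stop@L0
  join L5 pred L2: L2 stop@L0
  join L5 pred L3: L3→L1 stop@L0
  join L6 pred L0: · stop@L0
  join L6 pred L4: L4→L2 stop@L0
  join L9 pred L1: L1 stop@L0
  join L9 pred L4: L4→L2 stop@L0
  join L9 pred L8: L8→L7→L4→L2 stop@L0
  DF(L0)=∅
  DF(L1)={L1,L2,L5,L9}
  DF(L2)={L5,L6,L9}
  DF(L3)={L1,L5}
  DF(L4)={L6,L9}
  DF(L5)=∅
  DF(L6)=∅
  DF(L7)={L9}
  DF(L8)={L9}
  DF(L9)=∅

φ for q: defs {L1,L3}
  DF⁺ = {L1,L2,L5,L6,L9}

Answer: ["L1", "L2", "L5", "L6", "L9"]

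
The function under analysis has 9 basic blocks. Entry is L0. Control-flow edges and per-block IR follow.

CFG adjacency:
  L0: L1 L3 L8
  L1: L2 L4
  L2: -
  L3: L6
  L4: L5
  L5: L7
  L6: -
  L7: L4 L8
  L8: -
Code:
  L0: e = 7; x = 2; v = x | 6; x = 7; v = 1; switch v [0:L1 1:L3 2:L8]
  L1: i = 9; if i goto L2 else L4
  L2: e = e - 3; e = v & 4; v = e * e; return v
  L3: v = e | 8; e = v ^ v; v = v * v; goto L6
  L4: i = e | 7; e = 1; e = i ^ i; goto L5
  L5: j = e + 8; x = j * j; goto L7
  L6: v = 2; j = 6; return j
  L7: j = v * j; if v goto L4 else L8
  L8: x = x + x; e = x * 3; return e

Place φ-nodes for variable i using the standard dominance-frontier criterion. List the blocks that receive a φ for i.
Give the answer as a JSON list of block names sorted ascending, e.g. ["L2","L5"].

idom tree: L1←L0 L2←L1 L3←L0 L4←L1 L5←L4 L6←L3 L7←L5 L8←L0
Dom at joins:
  L4: preds {L1,L7}: {L0,L1} ∩ {L0,L1,L4,L5,L7} = {L0,L1}; idom=L1
  L8: preds {L0,L7}: {L0} ∩ {L0,L1,L4,L5,L7} = {L0}; idom=L0

DF derivation:
  join L4 pred L1: · stop@L1
  join L4 pred L7: L7→L5→L4 stop@L1
  join L8 pred L0: · stop@L0
  join L8 pred L7: L7→L5→L4→L1 stop@L0
  L0 → ∅
  L1 → {L8}
  L2 → ∅
  L3 → ∅
  L4 → {L4,L8}
  L5 → {L4,L8}
  L6 → ∅
  L7 → {L4,L8}
  L8 → ∅

φ for i: defs {L1,L4}
  DF⁺ = {L4,L8}

Answer: ["L4", "L8"]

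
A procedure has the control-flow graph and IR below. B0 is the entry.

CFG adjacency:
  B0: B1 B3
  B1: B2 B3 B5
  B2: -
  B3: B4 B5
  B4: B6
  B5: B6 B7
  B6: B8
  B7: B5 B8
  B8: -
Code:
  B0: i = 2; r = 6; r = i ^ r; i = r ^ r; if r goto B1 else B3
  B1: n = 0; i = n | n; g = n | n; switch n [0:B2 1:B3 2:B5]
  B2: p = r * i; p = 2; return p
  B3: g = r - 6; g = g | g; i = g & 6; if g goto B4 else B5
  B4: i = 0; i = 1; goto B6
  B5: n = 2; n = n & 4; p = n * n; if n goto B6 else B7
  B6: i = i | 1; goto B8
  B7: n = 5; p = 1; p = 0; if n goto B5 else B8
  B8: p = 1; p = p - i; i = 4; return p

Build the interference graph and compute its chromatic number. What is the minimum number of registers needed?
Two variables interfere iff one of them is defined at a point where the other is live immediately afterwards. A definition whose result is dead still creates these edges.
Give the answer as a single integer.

Answer: 4

Derivation:
Block summaries:
  B0: def={i,r} ue=∅
  B1: def={g,i,n} ue=∅
  B2: def={p} ue={i,r}
  B3: def={g,i} ue={r}
  B4: def={i} ue=∅
  B5: def={n,p} ue=∅
  B6: def={i} ue={i}
  B7: def={n,p} ue=∅
  B8: def={i,p} ue={i}

Liveness:
  B0: in=∅ out={r}
  B1: in={r} out={i,r}
  B2: in={i,r} out=∅
  B3: in={r} out={i}
  B4: in=∅ out={i}
  B5: in={i} out={i}
  B6: in={i} out={i}
  B7: in={i} out={i}
  B8: in={i} out=∅

Conflict graph:
  g — {i,n,r}
  i — {g,n,p,r}
  n — {g,i,p,r}
  p — {i,n}
  r — {g,i,n}

Colouring:
  clique {g,i,n,r} ⇒ need ≥ 4
  4-colouring: r0={i}  r1={n}  r2={g,p}  r3={r}
  χ = 4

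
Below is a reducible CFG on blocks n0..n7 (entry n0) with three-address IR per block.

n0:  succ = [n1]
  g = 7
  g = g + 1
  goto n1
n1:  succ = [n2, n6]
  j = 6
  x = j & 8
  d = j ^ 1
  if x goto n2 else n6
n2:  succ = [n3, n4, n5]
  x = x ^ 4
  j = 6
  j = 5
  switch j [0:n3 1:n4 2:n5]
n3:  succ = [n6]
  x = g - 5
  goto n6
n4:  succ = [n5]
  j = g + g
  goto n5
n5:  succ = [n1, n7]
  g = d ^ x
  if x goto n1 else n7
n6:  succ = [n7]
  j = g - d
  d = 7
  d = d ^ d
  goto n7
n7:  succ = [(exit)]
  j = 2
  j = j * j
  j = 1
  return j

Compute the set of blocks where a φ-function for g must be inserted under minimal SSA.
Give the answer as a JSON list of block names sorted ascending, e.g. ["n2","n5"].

Answer: ["n1", "n7"]

Analysis:
idom tree: n1←n0 n2←n1 n3←n2 n4←n2 n5←n2 n6←n1 n7←n1
Dom∩ at merges:
  n1: preds {n0,n5}: {n0} ∩ {n0,n1,n2,n5} = {n0}; idom=n0
  n5: preds {n2,n4}: {n0,n1,n2} ∩ {n0,n1,n2,n4} = {n0,n1,n2}; idom=n2
  n6: preds {n1,n3}: {n0,n1} ∩ {n0,n1,n2,n3} = {n0,n1}; idom=n1
  n7: preds {n5,n6}: {n0,n1,n2,n5} ∩ {n0,n1,n6} = {n0,n1}; idom=n1

DF walk-up:
  join n1 pred n0: · stop@n0
  join n1 pred n5: n5→n2→n1 stop@n0
  join n5 pred n2: · stop@n2
  join n5 pred n4: n4 stop@n2
  join n6 pred n1: · stop@n1
  join n6 pred n3: n3→n2 stop@n1
  join n7 pred n5: n5→n2 stop@n1
  join n7 pred n6: n6 stop@n1
  n0: DF=∅
  n1: DF={n1}
  n2: DF={n1,n6,n7}
  n3: DF={n6}
  n4: DF={n5}
  n5: DF={n1,n7}
  n6: DF={n7}
  n7: DF=∅

φ for g: defs {n0,n5}
  DF⁺ = {n1,n7}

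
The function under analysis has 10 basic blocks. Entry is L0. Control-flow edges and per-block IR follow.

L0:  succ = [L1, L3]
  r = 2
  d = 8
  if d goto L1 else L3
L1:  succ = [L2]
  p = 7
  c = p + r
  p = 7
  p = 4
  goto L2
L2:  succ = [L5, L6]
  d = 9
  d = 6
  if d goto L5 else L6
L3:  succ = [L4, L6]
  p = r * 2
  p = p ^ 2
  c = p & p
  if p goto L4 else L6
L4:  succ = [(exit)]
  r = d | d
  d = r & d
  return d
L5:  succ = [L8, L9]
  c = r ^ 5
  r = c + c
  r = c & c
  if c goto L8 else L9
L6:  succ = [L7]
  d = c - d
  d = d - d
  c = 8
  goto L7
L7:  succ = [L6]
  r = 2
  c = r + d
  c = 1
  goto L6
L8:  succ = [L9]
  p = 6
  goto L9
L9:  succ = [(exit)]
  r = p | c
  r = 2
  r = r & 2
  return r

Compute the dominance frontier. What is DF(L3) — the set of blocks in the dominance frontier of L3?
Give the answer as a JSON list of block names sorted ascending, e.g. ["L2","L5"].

Answer: ["L6"]

Working:
idom tree: L1←L0 L2←L1 L3←L0 L4←L3 L5←L2 L6←L0 L7←L6 L8←L5 L9←L5
Dom at joins:
  L6: preds {L2,L3,L7}: {L0,L1,L2} ∩ {L0,L3} ∩ {L0,L6,L7} = {L0}; idom=L0
  L9: preds {L5,L8}: {L0,L1,L2,L5} ∩ {L0,L1,L2,L5,L8} = {L0,L1,L2,L5}; idom=L5

Frontier:
  join L6 pred L2: L2→L1 stop@L0
  join L6 pred L3: L3 stop@L0
  join L6 pred L7: L7→L6 stop@L0
  join L9 pred L5: · stop@L5
  join L9 pred L8: L8 stop@L5
  L0 → ∅
  L1 → {L6}
  L2 → {L6}
  L3 → {L6}
  L4 → ∅
  L5 → ∅
  L6 → {L6}
  L7 → {L6}
  L8 → {L9}
  L9 → ∅

DF(L3) = ["L6"]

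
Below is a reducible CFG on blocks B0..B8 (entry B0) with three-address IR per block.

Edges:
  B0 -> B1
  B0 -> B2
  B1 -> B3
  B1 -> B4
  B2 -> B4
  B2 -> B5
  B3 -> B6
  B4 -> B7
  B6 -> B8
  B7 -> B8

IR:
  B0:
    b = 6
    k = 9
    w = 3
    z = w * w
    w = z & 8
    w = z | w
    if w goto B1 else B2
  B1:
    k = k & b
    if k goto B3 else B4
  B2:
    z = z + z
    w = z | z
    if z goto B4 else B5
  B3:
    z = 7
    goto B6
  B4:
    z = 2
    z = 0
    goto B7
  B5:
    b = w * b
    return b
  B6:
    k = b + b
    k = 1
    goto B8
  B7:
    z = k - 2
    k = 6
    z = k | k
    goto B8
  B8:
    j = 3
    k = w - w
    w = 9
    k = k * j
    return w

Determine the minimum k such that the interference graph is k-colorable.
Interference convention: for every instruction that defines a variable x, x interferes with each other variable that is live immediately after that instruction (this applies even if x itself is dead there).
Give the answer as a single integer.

Answer: 4

Analysis:
Block summaries:
  B0: {b,k,w,z} / ∅
  B1: {k} / {b,k}
  B2: {w,z} / {z}
  B3: {z} / ∅
  B4: {z} / ∅
  B5: {b} / {b,w}
  B6: {k} / {b}
  B7: {k,z} / {k}
  B8: {j,k,w} / {w}

Live sets:
  live B0: ∅→{b,k,w,z}
  live B1: {b,k,w}→{b,k,w}
  live B2: {b,k,z}→{b,k,w}
  live B3: {b,w}→{b,w}
  live B4: {k,w}→{k,w}
  live B5: {b,w}→∅
  live B6: {b,w}→{w}
  live B7: {k,w}→{w}
  live B8: {w}→∅

Interfere edges:
  b: {k,w,z}
  j: {k,w}
  k: {b,j,w,z}
  w: {b,j,k,z}
  z: {b,k,w}

Chromatic number:
  {b,k,w,z} pairwise interfere (4-clique) ⇒ χ ≥ 4
  assign b→c2 j→c2 k→c0 w→c1 z→c3 — no edge inside a register ⇒ χ ≤ 4
  χ = 4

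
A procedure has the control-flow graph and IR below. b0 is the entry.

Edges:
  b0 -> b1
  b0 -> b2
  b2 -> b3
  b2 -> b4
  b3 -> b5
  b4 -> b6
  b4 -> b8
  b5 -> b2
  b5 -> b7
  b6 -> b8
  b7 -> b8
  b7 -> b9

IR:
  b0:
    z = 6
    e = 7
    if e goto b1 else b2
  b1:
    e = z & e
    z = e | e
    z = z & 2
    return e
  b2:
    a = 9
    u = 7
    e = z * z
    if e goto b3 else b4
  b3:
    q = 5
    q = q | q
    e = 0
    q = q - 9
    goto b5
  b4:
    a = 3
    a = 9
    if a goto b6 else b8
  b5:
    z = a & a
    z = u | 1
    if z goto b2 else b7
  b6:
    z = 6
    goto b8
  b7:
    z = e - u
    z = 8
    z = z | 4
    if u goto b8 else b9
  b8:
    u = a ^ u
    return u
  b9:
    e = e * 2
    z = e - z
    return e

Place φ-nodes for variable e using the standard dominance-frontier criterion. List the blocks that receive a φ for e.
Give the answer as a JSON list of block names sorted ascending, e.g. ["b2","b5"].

Answer: ["b2", "b8"]

Derivation:
idom tree: b1←b0 b2←b0 b3←b2 b4←b2 b5←b3 b6←b4 b7←b5 b8←b2 b9←b7
Dom∩ at merges:
  b2: preds {b0,b5}: {b0} ∩ {b0,b2,b3,b5} = {b0}; idom=b0
  b8: preds {b4,b6,b7}: {b0,b2,b4} ∩ {b0,b2,b4,b6} ∩ {b0,b2,b3,b5,b7} = {b0,b2}; idom=b2

DF derivation:
  b2←b0: walk · to b0
  b2←b5: walk b5→b3→b2 to b0
  b8←b4: walk b4 to b2
  b8←b6: walk b6→b4 to b2
  b8←b7: walk b7→b5→b3 to b2
  b0: DF=∅
  b1: DF=∅
  b2: DF={b2}
  b3: DF={b2,b8}
  b4: DF={b8}
  b5: DF={b2,b8}
  b6: DF={b8}
  b7: DF={b8}
  b8: DF=∅
  b9: DF=∅

φ for e: defs {b0,b1,b2,b3,b9}
  DF⁺ = {b2,b8}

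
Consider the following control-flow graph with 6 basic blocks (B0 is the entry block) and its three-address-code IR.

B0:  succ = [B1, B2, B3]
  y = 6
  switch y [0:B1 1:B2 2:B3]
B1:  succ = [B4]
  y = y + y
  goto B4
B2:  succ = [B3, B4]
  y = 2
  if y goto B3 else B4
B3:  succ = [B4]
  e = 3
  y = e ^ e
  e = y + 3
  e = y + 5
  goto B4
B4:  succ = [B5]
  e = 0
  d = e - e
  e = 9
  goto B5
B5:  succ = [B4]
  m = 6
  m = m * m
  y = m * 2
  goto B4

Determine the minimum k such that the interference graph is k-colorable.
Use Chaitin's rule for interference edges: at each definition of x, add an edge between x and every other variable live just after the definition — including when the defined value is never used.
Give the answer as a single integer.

def/use:
  B0: def={y} ue=∅
  B1: def={y} ue={y}
  B2: def={y} ue=∅
  B3: def={e,y} ue=∅
  B4: def={d,e} ue=∅
  B5: def={m,y} ue=∅

Live sets:
  live B0: ∅→{y}
  live B1: {y}→∅
  live B2: ∅→∅
  live B3: ∅→∅
  live B4: ∅→∅
  live B5: ∅→∅

Conflict graph:
  d: ∅
  e: {y}
  m: ∅
  y: {e}

Colouring:
  lower bound: {e,y} mutually conflict ⇒ χ ≥ 2
  2-colouring: R0={d,e,m}  R1={y}
  χ = 2

Answer: 2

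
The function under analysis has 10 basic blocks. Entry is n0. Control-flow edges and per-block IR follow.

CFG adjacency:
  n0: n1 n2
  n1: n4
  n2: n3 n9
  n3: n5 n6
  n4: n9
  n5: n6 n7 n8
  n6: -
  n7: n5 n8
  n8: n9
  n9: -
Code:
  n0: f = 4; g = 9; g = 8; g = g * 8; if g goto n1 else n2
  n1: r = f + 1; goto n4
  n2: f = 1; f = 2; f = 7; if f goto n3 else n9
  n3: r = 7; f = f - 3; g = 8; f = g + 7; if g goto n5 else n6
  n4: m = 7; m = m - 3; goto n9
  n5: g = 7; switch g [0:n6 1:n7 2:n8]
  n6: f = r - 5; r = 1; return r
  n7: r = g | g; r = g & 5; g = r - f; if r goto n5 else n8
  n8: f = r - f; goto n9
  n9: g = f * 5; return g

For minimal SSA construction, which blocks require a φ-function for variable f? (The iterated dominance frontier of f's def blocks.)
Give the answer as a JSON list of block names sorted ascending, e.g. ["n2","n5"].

Answer: ["n9"]

Working:
idom tree: n1←n0 n2←n0 n3←n2 n4←n1 n5←n3 n6←n3 n7←n5 n8←n5 n9←n0
Dom∩ at merges:
  n5: preds {n3,n7}: {n0,n2,n3} ∩ {n0,n2,n3,n5,n7} = {n0,n2,n3}; idom=n3
  n6: preds {n3,n5}: {n0,n2,n3} ∩ {n0,n2,n3,n5} = {n0,n2,n3}; idom=n3
  n8: preds {n5,n7}: {n0,n2,n3,n5} ∩ {n0,n2,n3,n5,n7} = {n0,n2,n3,n5}; idom=n5
  n9: preds {n2,n4,n8}: {n0,n2} ∩ {n0,n1,n4} ∩ {n0,n2,n3,n5,n8} = {n0}; idom=n0

DF walk-up:
  join n5 pred n3: · stop@n3
  join n5 pred n7: n7→n5 stop@n3
  join n6 pred n3: · stop@n3
  join n6 pred n5: n5 stop@n3
  join n8 pred n5: · stop@n5
  join n8 pred n7: n7 stop@n5
  join n9 pred n2: n2 stop@n0
  join n9 pred n4: n4→n1 stop@n0
  join n9 pred n8: n8→n5→n3→n2 stop@n0
  n0 → ∅
  n1 → {n9}
  n2 → {n9}
  n3 → {n9}
  n4 → {n9}
  n5 → {n5,n6,n9}
  n6 → ∅
  n7 → {n5,n8}
  n8 → {n9}
  n9 → ∅

φ for f: defs {n0,n2,n3,n6,n8}
  DF⁺ = {n9}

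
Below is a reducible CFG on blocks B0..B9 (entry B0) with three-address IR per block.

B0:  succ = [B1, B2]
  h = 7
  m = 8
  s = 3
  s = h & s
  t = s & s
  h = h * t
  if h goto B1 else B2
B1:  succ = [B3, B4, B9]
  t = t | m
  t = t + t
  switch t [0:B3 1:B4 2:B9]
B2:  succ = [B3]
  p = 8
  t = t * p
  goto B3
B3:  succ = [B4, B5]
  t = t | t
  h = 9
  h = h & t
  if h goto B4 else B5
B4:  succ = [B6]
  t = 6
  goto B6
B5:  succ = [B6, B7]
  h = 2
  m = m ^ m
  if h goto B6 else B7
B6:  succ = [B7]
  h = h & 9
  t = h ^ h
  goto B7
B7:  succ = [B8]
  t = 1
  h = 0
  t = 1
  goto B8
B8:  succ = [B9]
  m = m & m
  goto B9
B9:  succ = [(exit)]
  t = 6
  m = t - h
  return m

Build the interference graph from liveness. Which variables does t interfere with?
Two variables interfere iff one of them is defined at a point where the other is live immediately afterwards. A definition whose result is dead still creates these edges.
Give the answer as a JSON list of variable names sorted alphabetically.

Per-block:
  B0: def={h,m,s,t} ue=∅
  B1: def={t} ue={m,t}
  B2: def={p,t} ue={t}
  B3: def={h,t} ue={t}
  B4: def={t} ue=∅
  B5: def={h,m} ue={m}
  B6: def={h,t} ue={h}
  B7: def={h,t} ue=∅
  B8: def={m} ue={m}
  B9: def={m,t} ue={h}

Backward fixpoint:
  B0: in=∅ out={h,m,t}
  B1: in={h,m,t} out={h,m,t}
  B2: in={m,t} out={m,t}
  B3: in={m,t} out={h,m}
  B4: in={h,m} out={h,m}
  B5: in={m} out={h,m}
  B6: in={h,m} out={m}
  B7: in={m} out={h,m}
  B8: in={h,m} out={h}
  B9: in={h} out=∅

Interference:
  h↔{m,s,t}
  m↔{h,p,s,t}
  p↔{m,t}
  s↔{h,m}
  t↔{h,m,p}

N(t) = ["h", "m", "p"]

Answer: ["h", "m", "p"]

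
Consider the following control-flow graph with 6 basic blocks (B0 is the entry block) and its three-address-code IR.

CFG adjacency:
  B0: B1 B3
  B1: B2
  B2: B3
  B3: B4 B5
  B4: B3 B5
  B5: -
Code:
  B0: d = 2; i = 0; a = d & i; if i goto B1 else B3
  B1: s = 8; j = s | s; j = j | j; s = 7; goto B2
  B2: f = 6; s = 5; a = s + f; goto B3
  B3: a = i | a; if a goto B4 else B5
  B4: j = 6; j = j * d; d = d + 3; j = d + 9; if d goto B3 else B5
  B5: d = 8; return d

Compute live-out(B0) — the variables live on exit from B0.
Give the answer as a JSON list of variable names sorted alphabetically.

def/use:
  B0 def {a,d,i} use ∅
  B1 def {j,s} use ∅
  B2 def {a,f,s} use ∅
  B3 def {a} use {a,i}
  B4 def {d,j} use {d}
  B5 def {d} use ∅

Live sets:
  B0 li=∅ lo={a,d,i}
  B1 li={d,i} lo={d,i}
  B2 li={d,i} lo={a,d,i}
  B3 li={a,d,i} lo={a,d,i}
  B4 li={a,d,i} lo={a,d,i}
  B5 li=∅ lo=∅

live-out(B0) = ["a", "d", "i"]

Answer: ["a", "d", "i"]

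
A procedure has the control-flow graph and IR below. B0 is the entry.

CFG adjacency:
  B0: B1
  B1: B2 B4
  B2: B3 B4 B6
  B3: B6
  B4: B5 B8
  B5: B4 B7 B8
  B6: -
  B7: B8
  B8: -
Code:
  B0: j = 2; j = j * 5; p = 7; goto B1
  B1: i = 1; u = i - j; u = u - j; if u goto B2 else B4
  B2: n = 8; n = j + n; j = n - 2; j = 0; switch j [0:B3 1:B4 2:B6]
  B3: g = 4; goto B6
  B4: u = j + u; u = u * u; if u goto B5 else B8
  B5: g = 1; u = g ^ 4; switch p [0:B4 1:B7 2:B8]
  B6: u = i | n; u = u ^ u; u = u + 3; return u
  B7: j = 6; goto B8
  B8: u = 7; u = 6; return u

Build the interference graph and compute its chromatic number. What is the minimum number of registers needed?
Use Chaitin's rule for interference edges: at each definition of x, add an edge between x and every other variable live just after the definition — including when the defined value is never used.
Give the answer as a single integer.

Per-block:
  B0: def={j,p} ue=∅
  B1: def={i,u} ue={j}
  B2: def={j,n} ue={j}
  B3: def={g} ue=∅
  B4: def={u} ue={j,u}
  B5: def={g,u} ue={p}
  B6: def={u} ue={i,n}
  B7: def={j} ue=∅
  B8: def={u} ue=∅

Backward fixpoint:
  B0: in=∅ out={j,p}
  B1: in={j,p} out={i,j,p,u}
  B2: in={i,j,p,u} out={i,j,n,p,u}
  B3: in={i,n} out={i,n}
  B4: in={j,p,u} out={j,p}
  B5: in={j,p} out={j,p,u}
  B6: in={i,n} out=∅
  B7: in=∅ out=∅
  B8: in=∅ out=∅

Interfere edges:
  g — {i,j,n,p}
  i — {g,j,n,p,u}
  j — {g,i,n,p,u}
  n — {g,i,j,p,u}
  p — {g,i,j,n,u}
  u — {i,j,n,p}

Chromatic number:
  lower bound: {g,i,j,n,p} mutually conflict ⇒ χ ≥ 5
  assign g→r4 i→r0 j→r1 n→r2 p→r3 u→r4 — no edge inside a register ⇒ χ ≤ 5
  χ = 5

Answer: 5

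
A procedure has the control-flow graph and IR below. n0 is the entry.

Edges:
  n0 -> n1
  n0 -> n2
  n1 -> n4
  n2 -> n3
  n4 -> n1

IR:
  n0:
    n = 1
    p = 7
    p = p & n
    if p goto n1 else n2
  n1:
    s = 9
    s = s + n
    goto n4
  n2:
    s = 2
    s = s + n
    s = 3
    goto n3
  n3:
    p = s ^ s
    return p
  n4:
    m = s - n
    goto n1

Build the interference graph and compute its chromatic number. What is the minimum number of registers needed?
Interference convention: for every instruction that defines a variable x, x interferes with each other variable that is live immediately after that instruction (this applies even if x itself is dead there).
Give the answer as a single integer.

Block summaries:
  n0 def {n,p} use ∅
  n1 def {s} use {n}
  n2 def {s} use {n}
  n3 def {p} use {s}
  n4 def {m} use {n,s}

Liveness:
  n0 li=∅ lo={n}
  n1 li={n} lo={n,s}
  n2 li={n} lo={s}
  n3 li={s} lo=∅
  n4 li={n,s} lo={n}

Conflict graph:
  m: {n}
  n: {m,p,s}
  p: {n}
  s: {n}

Registers:
  clique {m,n} ⇒ need ≥ 2
  2-colouring: R0={n}  R1={m,p,s}
  χ = 2

Answer: 2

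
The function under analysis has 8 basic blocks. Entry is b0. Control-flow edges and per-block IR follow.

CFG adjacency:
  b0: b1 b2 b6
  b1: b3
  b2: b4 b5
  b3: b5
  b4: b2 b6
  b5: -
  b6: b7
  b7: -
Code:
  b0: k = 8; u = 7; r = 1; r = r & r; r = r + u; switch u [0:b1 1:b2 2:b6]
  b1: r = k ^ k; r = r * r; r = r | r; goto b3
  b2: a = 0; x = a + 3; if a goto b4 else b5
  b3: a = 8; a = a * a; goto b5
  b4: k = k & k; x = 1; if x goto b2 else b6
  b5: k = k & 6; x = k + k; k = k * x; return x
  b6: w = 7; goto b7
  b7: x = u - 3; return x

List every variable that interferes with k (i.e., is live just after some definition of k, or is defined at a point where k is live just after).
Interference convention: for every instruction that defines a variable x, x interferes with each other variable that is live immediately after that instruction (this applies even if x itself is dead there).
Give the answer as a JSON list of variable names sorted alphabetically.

Answer: ["a", "r", "u", "x"]

Derivation:
Block summaries:
  b0: def={k,r,u} ue=∅
  b1: def={r} ue={k}
  b2: def={a,x} ue=∅
  b3: def={a} ue=∅
  b4: def={k,x} ue={k}
  b5: def={k,x} ue={k}
  b6: def={w} ue=∅
  b7: def={x} ue={u}

Live sets:
  live b0: ∅→{k,u}
  live b1: {k}→{k}
  live b2: {k,u}→{k,u}
  live b3: {k}→{k}
  live b4: {k,u}→{k,u}
  live b5: {k}→∅
  live b6: {u}→{u}
  live b7: {u}→∅

Interference:
  a — {k,u,x}
  k — {a,r,u,x}
  r — {k,u}
  u — {a,k,r,w,x}
  w — {u}
  x — {a,k,u}

N(k) = ["a", "r", "u", "x"]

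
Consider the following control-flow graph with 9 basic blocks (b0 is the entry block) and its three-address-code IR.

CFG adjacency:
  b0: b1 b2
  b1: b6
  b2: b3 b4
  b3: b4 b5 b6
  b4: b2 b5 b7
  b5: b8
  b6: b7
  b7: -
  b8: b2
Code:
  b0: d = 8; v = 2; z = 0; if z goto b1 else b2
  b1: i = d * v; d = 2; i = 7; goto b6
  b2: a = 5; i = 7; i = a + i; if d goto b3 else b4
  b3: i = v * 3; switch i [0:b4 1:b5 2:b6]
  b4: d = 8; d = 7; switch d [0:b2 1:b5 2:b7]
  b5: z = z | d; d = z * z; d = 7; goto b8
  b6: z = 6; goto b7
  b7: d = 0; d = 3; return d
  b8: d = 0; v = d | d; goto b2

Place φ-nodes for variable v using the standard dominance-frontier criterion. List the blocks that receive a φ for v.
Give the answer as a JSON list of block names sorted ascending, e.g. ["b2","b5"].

idom tree: b1←b0 b2←b0 b3←b2 b4←b2 b5←b2 b6←b0 b7←b0 b8←b5
Dom at joins:
  b2: preds {b0,b4,b8}: {b0} ∩ {b0,b2,b4} ∩ {b0,b2,b5,b8} = {b0}; idom=b0
  b4: preds {b2,b3}: {b0,b2} ∩ {b0,b2,b3} = {b0,b2}; idom=b2
  b5: preds {b3,b4}: {b0,b2,b3} ∩ {b0,b2,b4} = {b0,b2}; idom=b2
  b6: preds {b1,b3}: {b0,b1} ∩ {b0,b2,b3} = {b0}; idom=b0
  b7: preds {b4,b6}: {b0,b2,b4} ∩ {b0,b6} = {b0}; idom=b0

DF walk-up:
  b2←b0: walk · to b0
  b2←b4: walk b4→b2 to b0
  b2←b8: walk b8→b5→b2 to b0
  b4←b2: walk · to b2
  b4←b3: walk b3 to b2
  b5←b3: walk b3 to b2
  b5←b4: walk b4 to b2
  b6←b1: walk b1 to b0
  b6←b3: walk b3→b2 to b0
  b7←b4: walk b4→b2 to b0
  b7←b6: walk b6 to b0
  b0: DF=∅
  b1: DF={b6}
  b2: DF={b2,b6,b7}
  b3: DF={b4,b5,b6}
  b4: DF={b2,b5,b7}
  b5: DF={b2}
  b6: DF={b7}
  b7: DF=∅
  b8: DF={b2}

φ for v: defs {b0,b8}
  DF⁺ = {b2,b6,b7}

Answer: ["b2", "b6", "b7"]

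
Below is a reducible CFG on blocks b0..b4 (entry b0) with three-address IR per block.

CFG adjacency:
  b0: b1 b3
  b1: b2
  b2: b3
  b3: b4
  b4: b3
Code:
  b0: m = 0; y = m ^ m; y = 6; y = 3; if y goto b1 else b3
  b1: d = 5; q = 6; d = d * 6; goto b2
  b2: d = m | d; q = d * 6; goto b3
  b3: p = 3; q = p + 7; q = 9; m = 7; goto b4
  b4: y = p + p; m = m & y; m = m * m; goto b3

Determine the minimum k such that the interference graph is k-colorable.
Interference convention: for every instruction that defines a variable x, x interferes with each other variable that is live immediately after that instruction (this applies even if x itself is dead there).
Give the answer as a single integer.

Per-block:
  b0: {m,y} / ∅
  b1: {d,q} / ∅
  b2: {d,q} / {d,m}
  b3: {m,p,q} / ∅
  b4: {m,y} / {m,p}

Backward fixpoint:
  b0 li=∅ lo={m}
  b1 li={m} lo={d,m}
  b2 li={d,m} lo=∅
  b3 li=∅ lo={m,p}
  b4 li={m,p} lo=∅

Conflict graph:
  d↔{m,q}
  m↔{d,p,q,y}
  p↔{m,q}
  q↔{d,m,p}
  y↔{m}

Chromatic number:
  {d,m,q} pairwise interfere (3-clique) ⇒ χ ≥ 3
  3-colouring: R0={m}  R1={q,y}  R2={d,p}
  χ = 3

Answer: 3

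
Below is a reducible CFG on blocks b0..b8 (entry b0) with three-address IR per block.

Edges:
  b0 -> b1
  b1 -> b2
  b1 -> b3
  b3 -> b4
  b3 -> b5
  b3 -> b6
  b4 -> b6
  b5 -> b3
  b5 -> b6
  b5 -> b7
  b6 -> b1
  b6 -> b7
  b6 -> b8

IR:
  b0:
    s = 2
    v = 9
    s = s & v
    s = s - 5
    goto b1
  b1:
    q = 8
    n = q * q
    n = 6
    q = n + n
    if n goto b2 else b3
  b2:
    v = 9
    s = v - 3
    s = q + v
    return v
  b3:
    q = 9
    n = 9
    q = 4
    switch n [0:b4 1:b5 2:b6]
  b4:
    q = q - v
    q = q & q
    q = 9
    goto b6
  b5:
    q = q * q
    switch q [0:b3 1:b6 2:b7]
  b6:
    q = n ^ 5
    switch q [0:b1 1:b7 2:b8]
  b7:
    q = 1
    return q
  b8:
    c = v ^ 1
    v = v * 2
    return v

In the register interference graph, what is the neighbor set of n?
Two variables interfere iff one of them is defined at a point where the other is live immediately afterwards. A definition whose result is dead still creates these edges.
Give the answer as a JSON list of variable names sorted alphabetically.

Answer: ["q", "v"]

Analysis:
def/use:
  b0: def={s,v} ue=∅
  b1: def={n,q} ue=∅
  b2: def={s,v} ue={q}
  b3: def={n,q} ue=∅
  b4: def={q} ue={q,v}
  b5: def={q} ue={q}
  b6: def={q} ue={n}
  b7: def={q} ue=∅
  b8: def={c,v} ue={v}

Live sets:
  b0: in=∅ out={v}
  b1: in={v} out={q,v}
  b2: in={q} out=∅
  b3: in={v} out={n,q,v}
  b4: in={n,q,v} out={n,v}
  b5: in={n,q,v} out={n,v}
  b6: in={n,v} out={v}
  b7: in=∅ out=∅
  b8: in={v} out=∅

Conflict graph:
  c: {v}
  n: {q,v}
  q: {n,s,v}
  s: {q,v}
  v: {c,n,q,s}

N(n) = ["q", "v"]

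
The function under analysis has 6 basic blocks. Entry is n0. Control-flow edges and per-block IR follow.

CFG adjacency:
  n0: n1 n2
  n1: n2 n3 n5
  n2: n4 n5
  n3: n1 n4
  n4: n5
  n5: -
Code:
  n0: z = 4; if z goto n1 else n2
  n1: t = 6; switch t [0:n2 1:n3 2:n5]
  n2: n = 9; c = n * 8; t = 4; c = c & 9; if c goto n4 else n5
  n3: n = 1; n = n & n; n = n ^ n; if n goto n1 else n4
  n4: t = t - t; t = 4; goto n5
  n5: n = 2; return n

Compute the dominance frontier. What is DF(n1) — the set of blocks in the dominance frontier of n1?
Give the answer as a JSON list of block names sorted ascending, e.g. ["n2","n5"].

idom tree: n1←n0 n2←n0 n3←n1 n4←n0 n5←n0
Dom∩ at merges:
  n1: preds {n0,n3}: {n0} ∩ {n0,n1,n3} = {n0}; idom=n0
  n2: preds {n0,n1}: {n0} ∩ {n0,n1} = {n0}; idom=n0
  n4: preds {n2,n3}: {n0,n2} ∩ {n0,n1,n3} = {n0}; idom=n0
  n5: preds {n1,n2,n4}: {n0,n1} ∩ {n0,n2} ∩ {n0,n4} = {n0}; idom=n0

DF derivation:
  n1←n0: walk · to n0
  n1←n3: walk n3→n1 to n0
  n2←n0: walk · to n0
  n2←n1: walk n1 to n0
  n4←n2: walk n2 to n0
  n4←n3: walk n3→n1 to n0
  n5←n1: walk n1 to n0
  n5←n2: walk n2 to n0
  n5←n4: walk n4 to n0
  n0 → ∅
  n1 → {n1,n2,n4,n5}
  n2 → {n4,n5}
  n3 → {n1,n4}
  n4 → {n5}
  n5 → ∅

DF(n1) = ["n1", "n2", "n4", "n5"]

Answer: ["n1", "n2", "n4", "n5"]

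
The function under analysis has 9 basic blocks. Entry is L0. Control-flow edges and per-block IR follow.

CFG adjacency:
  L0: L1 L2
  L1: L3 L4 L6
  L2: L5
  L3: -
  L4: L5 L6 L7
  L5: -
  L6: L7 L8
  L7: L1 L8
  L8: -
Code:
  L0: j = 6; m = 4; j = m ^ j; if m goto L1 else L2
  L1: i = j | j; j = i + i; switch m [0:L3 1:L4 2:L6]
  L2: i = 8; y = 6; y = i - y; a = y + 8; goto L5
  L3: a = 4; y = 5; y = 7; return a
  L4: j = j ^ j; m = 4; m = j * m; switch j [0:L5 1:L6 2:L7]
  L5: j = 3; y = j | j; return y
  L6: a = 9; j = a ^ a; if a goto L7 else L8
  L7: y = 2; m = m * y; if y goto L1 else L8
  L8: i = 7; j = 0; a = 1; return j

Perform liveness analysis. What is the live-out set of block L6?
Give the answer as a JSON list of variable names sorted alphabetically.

Answer: ["j", "m"]

Derivation:
Per-block:
  L0 def {j,m} use ∅
  L1 def {i,j} use {j,m}
  L2 def {a,i,y} use ∅
  L3 def {a,y} use ∅
  L4 def {j,m} use {j}
  L5 def {j,y} use ∅
  L6 def {a,j} use ∅
  L7 def {m,y} use {m}
  L8 def {a,i,j} use ∅

Backward fixpoint:
  live L0: ∅→{j,m}
  live L1: {j,m}→{j,m}
  live L2: ∅→∅
  live L3: ∅→∅
  live L4: {j}→{j,m}
  live L5: ∅→∅
  live L6: {m}→{j,m}
  live L7: {j,m}→{j,m}
  live L8: ∅→∅

live-out(L6) = ["j", "m"]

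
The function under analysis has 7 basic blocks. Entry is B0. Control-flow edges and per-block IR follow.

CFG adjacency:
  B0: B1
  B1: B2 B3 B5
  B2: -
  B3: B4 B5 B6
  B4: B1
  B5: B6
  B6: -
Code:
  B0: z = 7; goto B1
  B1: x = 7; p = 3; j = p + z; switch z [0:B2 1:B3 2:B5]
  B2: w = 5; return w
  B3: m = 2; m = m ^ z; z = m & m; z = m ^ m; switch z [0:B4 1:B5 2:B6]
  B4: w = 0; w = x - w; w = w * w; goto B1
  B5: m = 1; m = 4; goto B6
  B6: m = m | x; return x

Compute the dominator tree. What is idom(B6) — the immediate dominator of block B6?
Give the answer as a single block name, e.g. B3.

Answer: B1

Derivation:
idom tree: B1←B0 B2←B1 B3←B1 B4←B3 B5←B1 B6←B1
Dom∩ at merges:
  B1: preds {B0,B4}: {B0} ∩ {B0,B1,B3,B4} = {B0}; idom=B0
  B5: preds {B1,B3}: {B0,B1} ∩ {B0,B1,B3} = {B0,B1}; idom=B1
  B6: preds {B3,B5}: {B0,B1,B3} ∩ {B0,B1,B5} = {B0,B1}; idom=B1

idom(B6) = B1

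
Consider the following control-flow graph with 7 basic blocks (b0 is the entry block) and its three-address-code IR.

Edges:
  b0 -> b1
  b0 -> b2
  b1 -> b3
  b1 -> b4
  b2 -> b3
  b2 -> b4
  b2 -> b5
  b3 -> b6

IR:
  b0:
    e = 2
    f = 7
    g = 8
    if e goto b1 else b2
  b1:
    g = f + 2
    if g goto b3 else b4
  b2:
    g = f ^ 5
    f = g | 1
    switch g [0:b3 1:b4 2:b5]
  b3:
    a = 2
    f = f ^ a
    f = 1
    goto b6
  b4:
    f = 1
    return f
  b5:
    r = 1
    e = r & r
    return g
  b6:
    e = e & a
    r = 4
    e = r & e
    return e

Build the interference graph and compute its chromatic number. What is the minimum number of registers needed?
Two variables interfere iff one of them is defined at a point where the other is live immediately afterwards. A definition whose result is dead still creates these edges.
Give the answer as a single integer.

Per-block:
  b0 def {e,f,g} use ∅
  b1 def {g} use {f}
  b2 def {f,g} use {f}
  b3 def {a,f} use {f}
  b4 def {f} use ∅
  b5 def {e,r} use {g}
  b6 def {e,r} use {a,e}

Liveness:
  live b0: ∅→{e,f}
  live b1: {e,f}→{e,f}
  live b2: {e,f}→{e,f,g}
  live b3: {e,f}→{a,e}
  live b4: ∅→∅
  live b5: {g}→∅
  live b6: {a,e}→∅

Conflict graph:
  a: {e,f}
  e: {a,f,g,r}
  f: {a,e,g}
  g: {e,f,r}
  r: {e,g}

Chromatic number:
  clique {a,e,f} ⇒ need ≥ 3
  assign a→R2 e→R0 f→R1 g→R2 r→R1 — no edge inside a register ⇒ χ ≤ 3
  χ = 3

Answer: 3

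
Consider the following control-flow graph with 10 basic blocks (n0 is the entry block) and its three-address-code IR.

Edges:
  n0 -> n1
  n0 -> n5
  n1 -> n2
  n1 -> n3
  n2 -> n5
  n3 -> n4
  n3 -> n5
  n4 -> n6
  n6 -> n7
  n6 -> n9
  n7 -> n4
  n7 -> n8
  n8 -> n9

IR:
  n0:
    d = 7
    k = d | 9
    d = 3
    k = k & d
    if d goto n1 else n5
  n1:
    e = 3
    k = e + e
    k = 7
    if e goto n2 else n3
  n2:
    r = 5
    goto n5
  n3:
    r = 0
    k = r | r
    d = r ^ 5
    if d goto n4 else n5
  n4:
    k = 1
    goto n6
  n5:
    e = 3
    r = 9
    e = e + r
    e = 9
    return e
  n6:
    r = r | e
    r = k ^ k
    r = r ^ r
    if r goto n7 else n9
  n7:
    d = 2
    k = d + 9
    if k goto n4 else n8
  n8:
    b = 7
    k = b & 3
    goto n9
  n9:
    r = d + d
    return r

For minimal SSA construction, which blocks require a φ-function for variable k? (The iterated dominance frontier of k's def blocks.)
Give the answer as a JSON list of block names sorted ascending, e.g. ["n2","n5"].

Answer: ["n4", "n5", "n9"]

Derivation:
idom tree: n1←n0 n2←n1 n3←n1 n4←n3 n5←n0 n6←n4 n7←n6 n8←n7 n9←n6
Dom∩ at merges:
  n4: preds {n3,n7}: {n0,n1,n3} ∩ {n0,n1,n3,n4,n6,n7} = {n0,n1,n3}; idom=n3
  n5: preds {n0,n2,n3}: {n0} ∩ {n0,n1,n2} ∩ {n0,n1,n3} = {n0}; idom=n0
  n9: preds {n6,n8}: {n0,n1,n3,n4,n6} ∩ {n0,n1,n3,n4,n6,n7,n8} = {n0,n1,n3,n4,n6}; idom=n6

Frontier:
  join n4 pred n3: · stop@n3
  join n4 pred n7: n7→n6→n4 stop@n3
  join n5 pred n0: · stop@n0
  join n5 pred n2: n2→n1 stop@n0
  join n5 pred n3: n3→n1 stop@n0
  join n9 pred n6: · stop@n6
  join n9 pred n8: n8→n7 stop@n6
  n0: DF=∅
  n1: DF={n5}
  n2: DF={n5}
  n3: DF={n5}
  n4: DF={n4}
  n5: DF=∅
  n6: DF={n4}
  n7: DF={n4,n9}
  n8: DF={n9}
  n9: DF=∅

φ for k: defs {n0,n1,n3,n4,n7,n8}
  DF⁺ = {n4,n5,n9}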